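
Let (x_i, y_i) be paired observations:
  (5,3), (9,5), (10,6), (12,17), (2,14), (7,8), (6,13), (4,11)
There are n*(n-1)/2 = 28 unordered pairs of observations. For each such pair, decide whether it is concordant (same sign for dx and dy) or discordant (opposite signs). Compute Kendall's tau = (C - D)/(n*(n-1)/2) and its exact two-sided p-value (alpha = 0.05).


Step 1: Enumerate the 28 unordered pairs (i,j) with i<j and classify each by sign(x_j-x_i) * sign(y_j-y_i).
  (1,2):dx=+4,dy=+2->C; (1,3):dx=+5,dy=+3->C; (1,4):dx=+7,dy=+14->C; (1,5):dx=-3,dy=+11->D
  (1,6):dx=+2,dy=+5->C; (1,7):dx=+1,dy=+10->C; (1,8):dx=-1,dy=+8->D; (2,3):dx=+1,dy=+1->C
  (2,4):dx=+3,dy=+12->C; (2,5):dx=-7,dy=+9->D; (2,6):dx=-2,dy=+3->D; (2,7):dx=-3,dy=+8->D
  (2,8):dx=-5,dy=+6->D; (3,4):dx=+2,dy=+11->C; (3,5):dx=-8,dy=+8->D; (3,6):dx=-3,dy=+2->D
  (3,7):dx=-4,dy=+7->D; (3,8):dx=-6,dy=+5->D; (4,5):dx=-10,dy=-3->C; (4,6):dx=-5,dy=-9->C
  (4,7):dx=-6,dy=-4->C; (4,8):dx=-8,dy=-6->C; (5,6):dx=+5,dy=-6->D; (5,7):dx=+4,dy=-1->D
  (5,8):dx=+2,dy=-3->D; (6,7):dx=-1,dy=+5->D; (6,8):dx=-3,dy=+3->D; (7,8):dx=-2,dy=-2->C
Step 2: C = 13, D = 15, total pairs = 28.
Step 3: tau = (C - D)/(n(n-1)/2) = (13 - 15)/28 = -0.071429.
Step 4: Exact two-sided p-value (enumerate n! = 40320 permutations of y under H0): p = 0.904861.
Step 5: alpha = 0.05. fail to reject H0.

tau_b = -0.0714 (C=13, D=15), p = 0.904861, fail to reject H0.


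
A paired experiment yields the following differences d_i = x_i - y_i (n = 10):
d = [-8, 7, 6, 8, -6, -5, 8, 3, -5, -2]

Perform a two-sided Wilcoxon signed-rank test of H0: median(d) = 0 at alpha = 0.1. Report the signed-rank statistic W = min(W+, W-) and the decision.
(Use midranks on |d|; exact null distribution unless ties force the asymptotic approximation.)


Step 1: Drop any zero differences (none here) and take |d_i|.
|d| = [8, 7, 6, 8, 6, 5, 8, 3, 5, 2]
Step 2: Midrank |d_i| (ties get averaged ranks).
ranks: |8|->9, |7|->7, |6|->5.5, |8|->9, |6|->5.5, |5|->3.5, |8|->9, |3|->2, |5|->3.5, |2|->1
Step 3: Attach original signs; sum ranks with positive sign and with negative sign.
W+ = 7 + 5.5 + 9 + 9 + 2 = 32.5
W- = 9 + 5.5 + 3.5 + 3.5 + 1 = 22.5
(Check: W+ + W- = 55 should equal n(n+1)/2 = 55.)
Step 4: Test statistic W = min(W+, W-) = 22.5.
Step 5: Ties in |d|, so use the tie-corrected normal approximation.
        E[W] = n(n+1)/4 = 10*11/4 = 27.5.
        Tie groups: |d|=5 (t=2), |d|=6 (t=2), |d|=8 (t=3); sum(t^3 - t) = 36.
        Var[W] = n(n+1)(2n+1)/24 - sum(t^3-t)/48 = 2310/24 - 36/48 = 95.5.
        z = (W - E[W]) / sqrt(Var[W]) = (22.5 - 27.5) / 9.7724 = -0.5116.
        Two-sided p = 2*Phi(z) = 0.608900.
Step 6: alpha = 0.1. fail to reject H0.

W+ = 32.5, W- = 22.5, W = min = 22.5, p = 0.608900, fail to reject H0.


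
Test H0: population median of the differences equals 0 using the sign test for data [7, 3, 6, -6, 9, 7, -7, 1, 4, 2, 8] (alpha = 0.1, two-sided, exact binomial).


Step 1: Discard zero differences. Original n = 11; n_eff = number of nonzero differences = 11.
Nonzero differences (with sign): +7, +3, +6, -6, +9, +7, -7, +1, +4, +2, +8
Step 2: Count signs: positive = 9, negative = 2.
Step 3: Under H0: P(positive) = 0.5, so the number of positives S ~ Bin(11, 0.5).
Step 4: Two-sided exact p-value = sum of Bin(11,0.5) probabilities at or below the observed probability = 0.065430.
Step 5: alpha = 0.1. reject H0.

n_eff = 11, pos = 9, neg = 2, p = 0.065430, reject H0.


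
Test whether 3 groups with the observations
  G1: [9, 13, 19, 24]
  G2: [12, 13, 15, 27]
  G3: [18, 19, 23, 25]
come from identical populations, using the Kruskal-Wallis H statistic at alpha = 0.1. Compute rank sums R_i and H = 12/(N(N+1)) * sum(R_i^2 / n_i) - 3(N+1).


Step 1: Combine all N = 12 observations and assign midranks.
sorted (value, group, rank): (9,G1,1), (12,G2,2), (13,G1,3.5), (13,G2,3.5), (15,G2,5), (18,G3,6), (19,G1,7.5), (19,G3,7.5), (23,G3,9), (24,G1,10), (25,G3,11), (27,G2,12)
Step 2: Sum ranks within each group.
R_1 = 22 (n_1 = 4)
R_2 = 22.5 (n_2 = 4)
R_3 = 33.5 (n_3 = 4)
Step 3: H = 12/(N(N+1)) * sum(R_i^2/n_i) - 3(N+1)
     = 12/(12*13) * (22^2/4 + 22.5^2/4 + 33.5^2/4) - 3*13
     = 0.076923 * 528.125 - 39
     = 1.625000.
Step 4: Ties present; correction factor C = 1 - 12/(12^3 - 12) = 0.993007. Corrected H = 1.625000 / 0.993007 = 1.636444.
Step 5: Under H0, H ~ chi^2(2); p-value = 0.441216.
Step 6: alpha = 0.1. fail to reject H0.

H = 1.6364, df = 2, p = 0.441216, fail to reject H0.


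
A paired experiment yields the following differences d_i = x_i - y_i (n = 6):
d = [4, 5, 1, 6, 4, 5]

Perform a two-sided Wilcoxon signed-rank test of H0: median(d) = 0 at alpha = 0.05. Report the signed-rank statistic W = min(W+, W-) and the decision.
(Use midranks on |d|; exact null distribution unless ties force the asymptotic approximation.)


Step 1: Drop any zero differences (none here) and take |d_i|.
|d| = [4, 5, 1, 6, 4, 5]
Step 2: Midrank |d_i| (ties get averaged ranks).
ranks: |4|->2.5, |5|->4.5, |1|->1, |6|->6, |4|->2.5, |5|->4.5
Step 3: Attach original signs; sum ranks with positive sign and with negative sign.
W+ = 2.5 + 4.5 + 1 + 6 + 2.5 + 4.5 = 21
W- = 0 = 0
(Check: W+ + W- = 21 should equal n(n+1)/2 = 21.)
Step 4: Test statistic W = min(W+, W-) = 0.
Step 5: Ties in |d|, so use the tie-corrected normal approximation.
        E[W] = n(n+1)/4 = 6*7/4 = 10.5.
        Tie groups: |d|=4 (t=2), |d|=5 (t=2); sum(t^3 - t) = 12.
        Var[W] = n(n+1)(2n+1)/24 - sum(t^3-t)/48 = 546/24 - 12/48 = 22.5.
        z = (W - E[W]) / sqrt(Var[W]) = (0 - 10.5) / 4.7434 = -2.2136.
        Two-sided p = 2*Phi(z) = 0.026857.
Step 6: alpha = 0.05. reject H0.

W+ = 21, W- = 0, W = min = 0, p = 0.026857, reject H0.


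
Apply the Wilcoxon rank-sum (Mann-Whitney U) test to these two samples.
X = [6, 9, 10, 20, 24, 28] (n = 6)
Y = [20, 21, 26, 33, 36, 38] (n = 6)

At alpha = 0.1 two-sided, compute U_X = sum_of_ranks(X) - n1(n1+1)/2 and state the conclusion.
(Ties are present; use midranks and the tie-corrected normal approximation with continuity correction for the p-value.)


Step 1: Combine and sort all 12 observations; assign midranks.
sorted (value, group): (6,X), (9,X), (10,X), (20,X), (20,Y), (21,Y), (24,X), (26,Y), (28,X), (33,Y), (36,Y), (38,Y)
ranks: 6->1, 9->2, 10->3, 20->4.5, 20->4.5, 21->6, 24->7, 26->8, 28->9, 33->10, 36->11, 38->12
Step 2: Rank sum for X: R1 = 1 + 2 + 3 + 4.5 + 7 + 9 = 26.5.
Step 3: U_X = R1 - n1(n1+1)/2 = 26.5 - 6*7/2 = 26.5 - 21 = 5.5.
       U_Y = n1*n2 - U_X = 36 - 5.5 = 30.5.
Step 4: Ties are present, so use the tie-corrected normal approximation (with continuity correction) for the p-value.
Step 5: p-value = 0.054241; compare to alpha = 0.1. reject H0.

U_X = 5.5, p = 0.054241, reject H0 at alpha = 0.1.


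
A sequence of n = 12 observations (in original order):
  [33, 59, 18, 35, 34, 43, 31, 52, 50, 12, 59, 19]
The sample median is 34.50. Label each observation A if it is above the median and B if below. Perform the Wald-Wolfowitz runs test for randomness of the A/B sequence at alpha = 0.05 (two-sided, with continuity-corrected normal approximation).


Step 1: Compute median = 34.50; label A = above, B = below.
Labels in order: BABABABAABAB  (n_A = 6, n_B = 6)
Step 2: Count runs R = 11.
Step 3: Under H0 (random ordering), E[R] = 2*n_A*n_B/(n_A+n_B) + 1 = 2*6*6/12 + 1 = 7.0000.
        Var[R] = 2*n_A*n_B*(2*n_A*n_B - n_A - n_B) / ((n_A+n_B)^2 * (n_A+n_B-1)) = 4320/1584 = 2.7273.
        SD[R] = 1.6514.
Step 4: Continuity-corrected z = (R - 0.5 - E[R]) / SD[R] = (11 - 0.5 - 7.0000) / 1.6514 = 2.1194.
Step 5: Two-sided p-value via normal approximation = 2*(1 - Phi(|z|)) = 0.034060.
Step 6: alpha = 0.05. reject H0.

R = 11, z = 2.1194, p = 0.034060, reject H0.


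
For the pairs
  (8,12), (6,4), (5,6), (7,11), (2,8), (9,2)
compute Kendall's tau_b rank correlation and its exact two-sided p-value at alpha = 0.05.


Step 1: Enumerate the 15 unordered pairs (i,j) with i<j and classify each by sign(x_j-x_i) * sign(y_j-y_i).
  (1,2):dx=-2,dy=-8->C; (1,3):dx=-3,dy=-6->C; (1,4):dx=-1,dy=-1->C; (1,5):dx=-6,dy=-4->C
  (1,6):dx=+1,dy=-10->D; (2,3):dx=-1,dy=+2->D; (2,4):dx=+1,dy=+7->C; (2,5):dx=-4,dy=+4->D
  (2,6):dx=+3,dy=-2->D; (3,4):dx=+2,dy=+5->C; (3,5):dx=-3,dy=+2->D; (3,6):dx=+4,dy=-4->D
  (4,5):dx=-5,dy=-3->C; (4,6):dx=+2,dy=-9->D; (5,6):dx=+7,dy=-6->D
Step 2: C = 7, D = 8, total pairs = 15.
Step 3: tau = (C - D)/(n(n-1)/2) = (7 - 8)/15 = -0.066667.
Step 4: Exact two-sided p-value (enumerate n! = 720 permutations of y under H0): p = 1.000000.
Step 5: alpha = 0.05. fail to reject H0.

tau_b = -0.0667 (C=7, D=8), p = 1.000000, fail to reject H0.


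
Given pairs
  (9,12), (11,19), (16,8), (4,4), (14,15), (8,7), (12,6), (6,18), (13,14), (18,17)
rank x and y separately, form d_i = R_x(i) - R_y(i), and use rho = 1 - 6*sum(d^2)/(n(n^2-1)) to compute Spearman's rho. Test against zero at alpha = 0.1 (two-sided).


Step 1: Rank x and y separately (midranks; no ties here).
rank(x): 9->4, 11->5, 16->9, 4->1, 14->8, 8->3, 12->6, 6->2, 13->7, 18->10
rank(y): 12->5, 19->10, 8->4, 4->1, 15->7, 7->3, 6->2, 18->9, 14->6, 17->8
Step 2: d_i = R_x(i) - R_y(i); compute d_i^2.
  (4-5)^2=1, (5-10)^2=25, (9-4)^2=25, (1-1)^2=0, (8-7)^2=1, (3-3)^2=0, (6-2)^2=16, (2-9)^2=49, (7-6)^2=1, (10-8)^2=4
sum(d^2) = 122.
Step 3: rho = 1 - 6*122 / (10*(10^2 - 1)) = 1 - 732/990 = 0.260606.
Step 4: Under H0, t = rho * sqrt((n-2)/(1-rho^2)) = 0.7635 ~ t(8).
Step 5: Two-sided p-value from the t-distribution with 8 df = 0.467089.
Step 6: alpha = 0.1. fail to reject H0.

rho = 0.2606, p = 0.467089, fail to reject H0 at alpha = 0.1.


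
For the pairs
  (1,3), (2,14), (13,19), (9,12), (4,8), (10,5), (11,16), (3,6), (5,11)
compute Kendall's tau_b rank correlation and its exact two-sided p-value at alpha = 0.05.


Step 1: Enumerate the 36 unordered pairs (i,j) with i<j and classify each by sign(x_j-x_i) * sign(y_j-y_i).
  (1,2):dx=+1,dy=+11->C; (1,3):dx=+12,dy=+16->C; (1,4):dx=+8,dy=+9->C; (1,5):dx=+3,dy=+5->C
  (1,6):dx=+9,dy=+2->C; (1,7):dx=+10,dy=+13->C; (1,8):dx=+2,dy=+3->C; (1,9):dx=+4,dy=+8->C
  (2,3):dx=+11,dy=+5->C; (2,4):dx=+7,dy=-2->D; (2,5):dx=+2,dy=-6->D; (2,6):dx=+8,dy=-9->D
  (2,7):dx=+9,dy=+2->C; (2,8):dx=+1,dy=-8->D; (2,9):dx=+3,dy=-3->D; (3,4):dx=-4,dy=-7->C
  (3,5):dx=-9,dy=-11->C; (3,6):dx=-3,dy=-14->C; (3,7):dx=-2,dy=-3->C; (3,8):dx=-10,dy=-13->C
  (3,9):dx=-8,dy=-8->C; (4,5):dx=-5,dy=-4->C; (4,6):dx=+1,dy=-7->D; (4,7):dx=+2,dy=+4->C
  (4,8):dx=-6,dy=-6->C; (4,9):dx=-4,dy=-1->C; (5,6):dx=+6,dy=-3->D; (5,7):dx=+7,dy=+8->C
  (5,8):dx=-1,dy=-2->C; (5,9):dx=+1,dy=+3->C; (6,7):dx=+1,dy=+11->C; (6,8):dx=-7,dy=+1->D
  (6,9):dx=-5,dy=+6->D; (7,8):dx=-8,dy=-10->C; (7,9):dx=-6,dy=-5->C; (8,9):dx=+2,dy=+5->C
Step 2: C = 27, D = 9, total pairs = 36.
Step 3: tau = (C - D)/(n(n-1)/2) = (27 - 9)/36 = 0.500000.
Step 4: Exact two-sided p-value (enumerate n! = 362880 permutations of y under H0): p = 0.075176.
Step 5: alpha = 0.05. fail to reject H0.

tau_b = 0.5000 (C=27, D=9), p = 0.075176, fail to reject H0.


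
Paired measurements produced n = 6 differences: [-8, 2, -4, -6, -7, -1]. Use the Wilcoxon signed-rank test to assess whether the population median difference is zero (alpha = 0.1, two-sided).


Step 1: Drop any zero differences (none here) and take |d_i|.
|d| = [8, 2, 4, 6, 7, 1]
Step 2: Midrank |d_i| (ties get averaged ranks).
ranks: |8|->6, |2|->2, |4|->3, |6|->4, |7|->5, |1|->1
Step 3: Attach original signs; sum ranks with positive sign and with negative sign.
W+ = 2 = 2
W- = 6 + 3 + 4 + 5 + 1 = 19
(Check: W+ + W- = 21 should equal n(n+1)/2 = 21.)
Step 4: Test statistic W = min(W+, W-) = 2.
Step 5: No ties, so the exact null distribution over the 2^6 = 64 sign assignments gives the two-sided p-value = 0.093750.
Step 6: alpha = 0.1. reject H0.

W+ = 2, W- = 19, W = min = 2, p = 0.093750, reject H0.


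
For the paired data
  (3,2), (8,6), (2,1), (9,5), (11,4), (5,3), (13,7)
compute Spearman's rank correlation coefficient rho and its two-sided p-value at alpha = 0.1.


Step 1: Rank x and y separately (midranks; no ties here).
rank(x): 3->2, 8->4, 2->1, 9->5, 11->6, 5->3, 13->7
rank(y): 2->2, 6->6, 1->1, 5->5, 4->4, 3->3, 7->7
Step 2: d_i = R_x(i) - R_y(i); compute d_i^2.
  (2-2)^2=0, (4-6)^2=4, (1-1)^2=0, (5-5)^2=0, (6-4)^2=4, (3-3)^2=0, (7-7)^2=0
sum(d^2) = 8.
Step 3: rho = 1 - 6*8 / (7*(7^2 - 1)) = 1 - 48/336 = 0.857143.
Step 4: Under H0, t = rho * sqrt((n-2)/(1-rho^2)) = 3.7210 ~ t(5).
Step 5: Two-sided p-value from the t-distribution with 5 df = 0.013697.
Step 6: alpha = 0.1. reject H0.

rho = 0.8571, p = 0.013697, reject H0 at alpha = 0.1.


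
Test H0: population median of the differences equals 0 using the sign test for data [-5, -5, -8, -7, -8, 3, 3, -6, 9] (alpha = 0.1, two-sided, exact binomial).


Step 1: Discard zero differences. Original n = 9; n_eff = number of nonzero differences = 9.
Nonzero differences (with sign): -5, -5, -8, -7, -8, +3, +3, -6, +9
Step 2: Count signs: positive = 3, negative = 6.
Step 3: Under H0: P(positive) = 0.5, so the number of positives S ~ Bin(9, 0.5).
Step 4: Two-sided exact p-value = sum of Bin(9,0.5) probabilities at or below the observed probability = 0.507812.
Step 5: alpha = 0.1. fail to reject H0.

n_eff = 9, pos = 3, neg = 6, p = 0.507812, fail to reject H0.


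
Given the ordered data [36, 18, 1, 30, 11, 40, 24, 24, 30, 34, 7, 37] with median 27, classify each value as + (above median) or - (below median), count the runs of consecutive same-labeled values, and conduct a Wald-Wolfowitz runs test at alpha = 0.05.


Step 1: Compute median = 27; label A = above, B = below.
Labels in order: ABBABABBAABA  (n_A = 6, n_B = 6)
Step 2: Count runs R = 9.
Step 3: Under H0 (random ordering), E[R] = 2*n_A*n_B/(n_A+n_B) + 1 = 2*6*6/12 + 1 = 7.0000.
        Var[R] = 2*n_A*n_B*(2*n_A*n_B - n_A - n_B) / ((n_A+n_B)^2 * (n_A+n_B-1)) = 4320/1584 = 2.7273.
        SD[R] = 1.6514.
Step 4: Continuity-corrected z = (R - 0.5 - E[R]) / SD[R] = (9 - 0.5 - 7.0000) / 1.6514 = 0.9083.
Step 5: Two-sided p-value via normal approximation = 2*(1 - Phi(|z|)) = 0.363722.
Step 6: alpha = 0.05. fail to reject H0.

R = 9, z = 0.9083, p = 0.363722, fail to reject H0.


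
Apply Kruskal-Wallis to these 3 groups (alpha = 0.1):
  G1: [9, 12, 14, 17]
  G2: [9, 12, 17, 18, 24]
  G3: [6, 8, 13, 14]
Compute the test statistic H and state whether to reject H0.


Step 1: Combine all N = 13 observations and assign midranks.
sorted (value, group, rank): (6,G3,1), (8,G3,2), (9,G1,3.5), (9,G2,3.5), (12,G1,5.5), (12,G2,5.5), (13,G3,7), (14,G1,8.5), (14,G3,8.5), (17,G1,10.5), (17,G2,10.5), (18,G2,12), (24,G2,13)
Step 2: Sum ranks within each group.
R_1 = 28 (n_1 = 4)
R_2 = 44.5 (n_2 = 5)
R_3 = 18.5 (n_3 = 4)
Step 3: H = 12/(N(N+1)) * sum(R_i^2/n_i) - 3(N+1)
     = 12/(13*14) * (28^2/4 + 44.5^2/5 + 18.5^2/4) - 3*14
     = 0.065934 * 677.612 - 42
     = 2.677747.
Step 4: Ties present; correction factor C = 1 - 24/(13^3 - 13) = 0.989011. Corrected H = 2.677747 / 0.989011 = 2.707500.
Step 5: Under H0, H ~ chi^2(2); p-value = 0.258270.
Step 6: alpha = 0.1. fail to reject H0.

H = 2.7075, df = 2, p = 0.258270, fail to reject H0.


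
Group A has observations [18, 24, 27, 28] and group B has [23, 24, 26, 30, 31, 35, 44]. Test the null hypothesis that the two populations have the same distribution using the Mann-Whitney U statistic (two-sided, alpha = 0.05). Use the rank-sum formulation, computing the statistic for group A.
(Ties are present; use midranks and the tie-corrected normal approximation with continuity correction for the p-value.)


Step 1: Combine and sort all 11 observations; assign midranks.
sorted (value, group): (18,X), (23,Y), (24,X), (24,Y), (26,Y), (27,X), (28,X), (30,Y), (31,Y), (35,Y), (44,Y)
ranks: 18->1, 23->2, 24->3.5, 24->3.5, 26->5, 27->6, 28->7, 30->8, 31->9, 35->10, 44->11
Step 2: Rank sum for X: R1 = 1 + 3.5 + 6 + 7 = 17.5.
Step 3: U_X = R1 - n1(n1+1)/2 = 17.5 - 4*5/2 = 17.5 - 10 = 7.5.
       U_Y = n1*n2 - U_X = 28 - 7.5 = 20.5.
Step 4: Ties are present, so use the tie-corrected normal approximation (with continuity correction) for the p-value.
Step 5: p-value = 0.255756; compare to alpha = 0.05. fail to reject H0.

U_X = 7.5, p = 0.255756, fail to reject H0 at alpha = 0.05.


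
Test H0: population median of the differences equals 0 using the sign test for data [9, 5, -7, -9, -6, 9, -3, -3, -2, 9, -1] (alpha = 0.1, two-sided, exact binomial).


Step 1: Discard zero differences. Original n = 11; n_eff = number of nonzero differences = 11.
Nonzero differences (with sign): +9, +5, -7, -9, -6, +9, -3, -3, -2, +9, -1
Step 2: Count signs: positive = 4, negative = 7.
Step 3: Under H0: P(positive) = 0.5, so the number of positives S ~ Bin(11, 0.5).
Step 4: Two-sided exact p-value = sum of Bin(11,0.5) probabilities at or below the observed probability = 0.548828.
Step 5: alpha = 0.1. fail to reject H0.

n_eff = 11, pos = 4, neg = 7, p = 0.548828, fail to reject H0.


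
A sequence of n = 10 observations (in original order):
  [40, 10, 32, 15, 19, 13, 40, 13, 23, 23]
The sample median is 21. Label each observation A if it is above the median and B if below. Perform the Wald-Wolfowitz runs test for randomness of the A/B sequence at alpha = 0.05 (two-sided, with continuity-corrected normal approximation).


Step 1: Compute median = 21; label A = above, B = below.
Labels in order: ABABBBABAA  (n_A = 5, n_B = 5)
Step 2: Count runs R = 7.
Step 3: Under H0 (random ordering), E[R] = 2*n_A*n_B/(n_A+n_B) + 1 = 2*5*5/10 + 1 = 6.0000.
        Var[R] = 2*n_A*n_B*(2*n_A*n_B - n_A - n_B) / ((n_A+n_B)^2 * (n_A+n_B-1)) = 2000/900 = 2.2222.
        SD[R] = 1.4907.
Step 4: Continuity-corrected z = (R - 0.5 - E[R]) / SD[R] = (7 - 0.5 - 6.0000) / 1.4907 = 0.3354.
Step 5: Two-sided p-value via normal approximation = 2*(1 - Phi(|z|)) = 0.737316.
Step 6: alpha = 0.05. fail to reject H0.

R = 7, z = 0.3354, p = 0.737316, fail to reject H0.


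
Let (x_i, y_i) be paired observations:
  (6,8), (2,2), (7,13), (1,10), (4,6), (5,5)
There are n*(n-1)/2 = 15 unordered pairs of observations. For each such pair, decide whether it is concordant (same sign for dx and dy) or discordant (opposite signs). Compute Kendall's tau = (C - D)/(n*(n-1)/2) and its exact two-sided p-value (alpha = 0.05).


Step 1: Enumerate the 15 unordered pairs (i,j) with i<j and classify each by sign(x_j-x_i) * sign(y_j-y_i).
  (1,2):dx=-4,dy=-6->C; (1,3):dx=+1,dy=+5->C; (1,4):dx=-5,dy=+2->D; (1,5):dx=-2,dy=-2->C
  (1,6):dx=-1,dy=-3->C; (2,3):dx=+5,dy=+11->C; (2,4):dx=-1,dy=+8->D; (2,5):dx=+2,dy=+4->C
  (2,6):dx=+3,dy=+3->C; (3,4):dx=-6,dy=-3->C; (3,5):dx=-3,dy=-7->C; (3,6):dx=-2,dy=-8->C
  (4,5):dx=+3,dy=-4->D; (4,6):dx=+4,dy=-5->D; (5,6):dx=+1,dy=-1->D
Step 2: C = 10, D = 5, total pairs = 15.
Step 3: tau = (C - D)/(n(n-1)/2) = (10 - 5)/15 = 0.333333.
Step 4: Exact two-sided p-value (enumerate n! = 720 permutations of y under H0): p = 0.469444.
Step 5: alpha = 0.05. fail to reject H0.

tau_b = 0.3333 (C=10, D=5), p = 0.469444, fail to reject H0.


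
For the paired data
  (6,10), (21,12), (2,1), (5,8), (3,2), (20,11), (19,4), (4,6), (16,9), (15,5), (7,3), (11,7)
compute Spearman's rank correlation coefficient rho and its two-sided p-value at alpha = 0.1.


Step 1: Rank x and y separately (midranks; no ties here).
rank(x): 6->5, 21->12, 2->1, 5->4, 3->2, 20->11, 19->10, 4->3, 16->9, 15->8, 7->6, 11->7
rank(y): 10->10, 12->12, 1->1, 8->8, 2->2, 11->11, 4->4, 6->6, 9->9, 5->5, 3->3, 7->7
Step 2: d_i = R_x(i) - R_y(i); compute d_i^2.
  (5-10)^2=25, (12-12)^2=0, (1-1)^2=0, (4-8)^2=16, (2-2)^2=0, (11-11)^2=0, (10-4)^2=36, (3-6)^2=9, (9-9)^2=0, (8-5)^2=9, (6-3)^2=9, (7-7)^2=0
sum(d^2) = 104.
Step 3: rho = 1 - 6*104 / (12*(12^2 - 1)) = 1 - 624/1716 = 0.636364.
Step 4: Under H0, t = rho * sqrt((n-2)/(1-rho^2)) = 2.6087 ~ t(10).
Step 5: Two-sided p-value from the t-distribution with 10 df = 0.026097.
Step 6: alpha = 0.1. reject H0.

rho = 0.6364, p = 0.026097, reject H0 at alpha = 0.1.


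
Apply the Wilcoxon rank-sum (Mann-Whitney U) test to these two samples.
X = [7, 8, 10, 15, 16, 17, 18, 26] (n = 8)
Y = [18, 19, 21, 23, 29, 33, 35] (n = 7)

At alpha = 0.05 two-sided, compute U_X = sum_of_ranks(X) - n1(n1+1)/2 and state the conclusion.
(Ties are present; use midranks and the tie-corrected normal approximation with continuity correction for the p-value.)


Step 1: Combine and sort all 15 observations; assign midranks.
sorted (value, group): (7,X), (8,X), (10,X), (15,X), (16,X), (17,X), (18,X), (18,Y), (19,Y), (21,Y), (23,Y), (26,X), (29,Y), (33,Y), (35,Y)
ranks: 7->1, 8->2, 10->3, 15->4, 16->5, 17->6, 18->7.5, 18->7.5, 19->9, 21->10, 23->11, 26->12, 29->13, 33->14, 35->15
Step 2: Rank sum for X: R1 = 1 + 2 + 3 + 4 + 5 + 6 + 7.5 + 12 = 40.5.
Step 3: U_X = R1 - n1(n1+1)/2 = 40.5 - 8*9/2 = 40.5 - 36 = 4.5.
       U_Y = n1*n2 - U_X = 56 - 4.5 = 51.5.
Step 4: Ties are present, so use the tie-corrected normal approximation (with continuity correction) for the p-value.
Step 5: p-value = 0.007719; compare to alpha = 0.05. reject H0.

U_X = 4.5, p = 0.007719, reject H0 at alpha = 0.05.


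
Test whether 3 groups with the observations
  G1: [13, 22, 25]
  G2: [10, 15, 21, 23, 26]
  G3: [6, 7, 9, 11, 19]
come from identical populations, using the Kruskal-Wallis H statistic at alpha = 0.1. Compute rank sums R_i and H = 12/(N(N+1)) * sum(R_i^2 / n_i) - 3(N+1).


Step 1: Combine all N = 13 observations and assign midranks.
sorted (value, group, rank): (6,G3,1), (7,G3,2), (9,G3,3), (10,G2,4), (11,G3,5), (13,G1,6), (15,G2,7), (19,G3,8), (21,G2,9), (22,G1,10), (23,G2,11), (25,G1,12), (26,G2,13)
Step 2: Sum ranks within each group.
R_1 = 28 (n_1 = 3)
R_2 = 44 (n_2 = 5)
R_3 = 19 (n_3 = 5)
Step 3: H = 12/(N(N+1)) * sum(R_i^2/n_i) - 3(N+1)
     = 12/(13*14) * (28^2/3 + 44^2/5 + 19^2/5) - 3*14
     = 0.065934 * 720.733 - 42
     = 5.520879.
Step 4: No ties, so H is used without correction.
Step 5: Under H0, H ~ chi^2(2); p-value = 0.063264.
Step 6: alpha = 0.1. reject H0.

H = 5.5209, df = 2, p = 0.063264, reject H0.


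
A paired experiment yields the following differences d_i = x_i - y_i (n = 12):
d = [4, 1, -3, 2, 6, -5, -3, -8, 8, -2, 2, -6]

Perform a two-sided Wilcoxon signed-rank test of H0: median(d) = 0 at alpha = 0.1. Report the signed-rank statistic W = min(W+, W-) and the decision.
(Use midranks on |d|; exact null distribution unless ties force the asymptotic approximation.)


Step 1: Drop any zero differences (none here) and take |d_i|.
|d| = [4, 1, 3, 2, 6, 5, 3, 8, 8, 2, 2, 6]
Step 2: Midrank |d_i| (ties get averaged ranks).
ranks: |4|->7, |1|->1, |3|->5.5, |2|->3, |6|->9.5, |5|->8, |3|->5.5, |8|->11.5, |8|->11.5, |2|->3, |2|->3, |6|->9.5
Step 3: Attach original signs; sum ranks with positive sign and with negative sign.
W+ = 7 + 1 + 3 + 9.5 + 11.5 + 3 = 35
W- = 5.5 + 8 + 5.5 + 11.5 + 3 + 9.5 = 43
(Check: W+ + W- = 78 should equal n(n+1)/2 = 78.)
Step 4: Test statistic W = min(W+, W-) = 35.
Step 5: Ties in |d|, so use the tie-corrected normal approximation.
        E[W] = n(n+1)/4 = 12*13/4 = 39.
        Tie groups: |d|=2 (t=3), |d|=3 (t=2), |d|=6 (t=2), |d|=8 (t=2); sum(t^3 - t) = 42.
        Var[W] = n(n+1)(2n+1)/24 - sum(t^3-t)/48 = 3900/24 - 42/48 = 161.625.
        z = (W - E[W]) / sqrt(Var[W]) = (35 - 39) / 12.7132 = -0.3146.
        Two-sided p = 2*Phi(z) = 0.753040.
Step 6: alpha = 0.1. fail to reject H0.

W+ = 35, W- = 43, W = min = 35, p = 0.753040, fail to reject H0.


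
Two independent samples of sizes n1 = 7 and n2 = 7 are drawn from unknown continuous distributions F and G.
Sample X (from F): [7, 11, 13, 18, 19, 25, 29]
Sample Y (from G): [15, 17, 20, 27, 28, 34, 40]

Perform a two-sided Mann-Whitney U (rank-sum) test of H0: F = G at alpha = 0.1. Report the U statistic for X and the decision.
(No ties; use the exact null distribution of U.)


Step 1: Combine and sort all 14 observations; assign midranks.
sorted (value, group): (7,X), (11,X), (13,X), (15,Y), (17,Y), (18,X), (19,X), (20,Y), (25,X), (27,Y), (28,Y), (29,X), (34,Y), (40,Y)
ranks: 7->1, 11->2, 13->3, 15->4, 17->5, 18->6, 19->7, 20->8, 25->9, 27->10, 28->11, 29->12, 34->13, 40->14
Step 2: Rank sum for X: R1 = 1 + 2 + 3 + 6 + 7 + 9 + 12 = 40.
Step 3: U_X = R1 - n1(n1+1)/2 = 40 - 7*8/2 = 40 - 28 = 12.
       U_Y = n1*n2 - U_X = 49 - 12 = 37.
Step 4: No ties, so the exact null distribution of U (based on enumerating the C(14,7) = 3432 equally likely rank assignments) gives the two-sided p-value.
Step 5: p-value = 0.128205; compare to alpha = 0.1. fail to reject H0.

U_X = 12, p = 0.128205, fail to reject H0 at alpha = 0.1.


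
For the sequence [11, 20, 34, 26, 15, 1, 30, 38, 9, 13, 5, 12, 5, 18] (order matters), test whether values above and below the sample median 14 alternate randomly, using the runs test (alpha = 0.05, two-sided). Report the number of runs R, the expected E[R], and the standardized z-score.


Step 1: Compute median = 14; label A = above, B = below.
Labels in order: BAAAABAABBBBBA  (n_A = 7, n_B = 7)
Step 2: Count runs R = 6.
Step 3: Under H0 (random ordering), E[R] = 2*n_A*n_B/(n_A+n_B) + 1 = 2*7*7/14 + 1 = 8.0000.
        Var[R] = 2*n_A*n_B*(2*n_A*n_B - n_A - n_B) / ((n_A+n_B)^2 * (n_A+n_B-1)) = 8232/2548 = 3.2308.
        SD[R] = 1.7974.
Step 4: Continuity-corrected z = (R + 0.5 - E[R]) / SD[R] = (6 + 0.5 - 8.0000) / 1.7974 = -0.8345.
Step 5: Two-sided p-value via normal approximation = 2*(1 - Phi(|z|)) = 0.403986.
Step 6: alpha = 0.05. fail to reject H0.

R = 6, z = -0.8345, p = 0.403986, fail to reject H0.


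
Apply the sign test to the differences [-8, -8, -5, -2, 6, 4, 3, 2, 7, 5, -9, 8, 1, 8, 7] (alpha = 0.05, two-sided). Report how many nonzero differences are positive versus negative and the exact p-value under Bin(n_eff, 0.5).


Step 1: Discard zero differences. Original n = 15; n_eff = number of nonzero differences = 15.
Nonzero differences (with sign): -8, -8, -5, -2, +6, +4, +3, +2, +7, +5, -9, +8, +1, +8, +7
Step 2: Count signs: positive = 10, negative = 5.
Step 3: Under H0: P(positive) = 0.5, so the number of positives S ~ Bin(15, 0.5).
Step 4: Two-sided exact p-value = sum of Bin(15,0.5) probabilities at or below the observed probability = 0.301758.
Step 5: alpha = 0.05. fail to reject H0.

n_eff = 15, pos = 10, neg = 5, p = 0.301758, fail to reject H0.


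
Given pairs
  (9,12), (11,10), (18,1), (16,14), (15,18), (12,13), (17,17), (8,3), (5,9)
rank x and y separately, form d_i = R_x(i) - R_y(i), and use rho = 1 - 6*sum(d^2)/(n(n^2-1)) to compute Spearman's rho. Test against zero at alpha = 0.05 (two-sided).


Step 1: Rank x and y separately (midranks; no ties here).
rank(x): 9->3, 11->4, 18->9, 16->7, 15->6, 12->5, 17->8, 8->2, 5->1
rank(y): 12->5, 10->4, 1->1, 14->7, 18->9, 13->6, 17->8, 3->2, 9->3
Step 2: d_i = R_x(i) - R_y(i); compute d_i^2.
  (3-5)^2=4, (4-4)^2=0, (9-1)^2=64, (7-7)^2=0, (6-9)^2=9, (5-6)^2=1, (8-8)^2=0, (2-2)^2=0, (1-3)^2=4
sum(d^2) = 82.
Step 3: rho = 1 - 6*82 / (9*(9^2 - 1)) = 1 - 492/720 = 0.316667.
Step 4: Under H0, t = rho * sqrt((n-2)/(1-rho^2)) = 0.8833 ~ t(7).
Step 5: Two-sided p-value from the t-distribution with 7 df = 0.406397.
Step 6: alpha = 0.05. fail to reject H0.

rho = 0.3167, p = 0.406397, fail to reject H0 at alpha = 0.05.


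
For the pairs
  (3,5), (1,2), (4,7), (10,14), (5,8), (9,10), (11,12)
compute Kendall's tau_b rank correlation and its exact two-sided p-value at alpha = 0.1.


Step 1: Enumerate the 21 unordered pairs (i,j) with i<j and classify each by sign(x_j-x_i) * sign(y_j-y_i).
  (1,2):dx=-2,dy=-3->C; (1,3):dx=+1,dy=+2->C; (1,4):dx=+7,dy=+9->C; (1,5):dx=+2,dy=+3->C
  (1,6):dx=+6,dy=+5->C; (1,7):dx=+8,dy=+7->C; (2,3):dx=+3,dy=+5->C; (2,4):dx=+9,dy=+12->C
  (2,5):dx=+4,dy=+6->C; (2,6):dx=+8,dy=+8->C; (2,7):dx=+10,dy=+10->C; (3,4):dx=+6,dy=+7->C
  (3,5):dx=+1,dy=+1->C; (3,6):dx=+5,dy=+3->C; (3,7):dx=+7,dy=+5->C; (4,5):dx=-5,dy=-6->C
  (4,6):dx=-1,dy=-4->C; (4,7):dx=+1,dy=-2->D; (5,6):dx=+4,dy=+2->C; (5,7):dx=+6,dy=+4->C
  (6,7):dx=+2,dy=+2->C
Step 2: C = 20, D = 1, total pairs = 21.
Step 3: tau = (C - D)/(n(n-1)/2) = (20 - 1)/21 = 0.904762.
Step 4: Exact two-sided p-value (enumerate n! = 5040 permutations of y under H0): p = 0.002778.
Step 5: alpha = 0.1. reject H0.

tau_b = 0.9048 (C=20, D=1), p = 0.002778, reject H0.


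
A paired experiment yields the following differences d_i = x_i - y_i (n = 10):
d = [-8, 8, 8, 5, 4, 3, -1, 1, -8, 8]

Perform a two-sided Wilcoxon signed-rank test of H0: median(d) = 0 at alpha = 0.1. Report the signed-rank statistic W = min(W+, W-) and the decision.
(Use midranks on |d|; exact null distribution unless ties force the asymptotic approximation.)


Step 1: Drop any zero differences (none here) and take |d_i|.
|d| = [8, 8, 8, 5, 4, 3, 1, 1, 8, 8]
Step 2: Midrank |d_i| (ties get averaged ranks).
ranks: |8|->8, |8|->8, |8|->8, |5|->5, |4|->4, |3|->3, |1|->1.5, |1|->1.5, |8|->8, |8|->8
Step 3: Attach original signs; sum ranks with positive sign and with negative sign.
W+ = 8 + 8 + 5 + 4 + 3 + 1.5 + 8 = 37.5
W- = 8 + 1.5 + 8 = 17.5
(Check: W+ + W- = 55 should equal n(n+1)/2 = 55.)
Step 4: Test statistic W = min(W+, W-) = 17.5.
Step 5: Ties in |d|, so use the tie-corrected normal approximation.
        E[W] = n(n+1)/4 = 10*11/4 = 27.5.
        Tie groups: |d|=1 (t=2), |d|=8 (t=5); sum(t^3 - t) = 126.
        Var[W] = n(n+1)(2n+1)/24 - sum(t^3-t)/48 = 2310/24 - 126/48 = 93.625.
        z = (W - E[W]) / sqrt(Var[W]) = (17.5 - 27.5) / 9.6760 = -1.0335.
        Two-sided p = 2*Phi(z) = 0.301377.
Step 6: alpha = 0.1. fail to reject H0.

W+ = 37.5, W- = 17.5, W = min = 17.5, p = 0.301377, fail to reject H0.


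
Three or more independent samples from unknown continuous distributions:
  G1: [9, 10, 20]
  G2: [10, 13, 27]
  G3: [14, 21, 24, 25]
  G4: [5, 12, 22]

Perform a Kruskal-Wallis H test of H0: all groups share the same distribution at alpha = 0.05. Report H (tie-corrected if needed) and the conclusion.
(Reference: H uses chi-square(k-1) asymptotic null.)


Step 1: Combine all N = 13 observations and assign midranks.
sorted (value, group, rank): (5,G4,1), (9,G1,2), (10,G1,3.5), (10,G2,3.5), (12,G4,5), (13,G2,6), (14,G3,7), (20,G1,8), (21,G3,9), (22,G4,10), (24,G3,11), (25,G3,12), (27,G2,13)
Step 2: Sum ranks within each group.
R_1 = 13.5 (n_1 = 3)
R_2 = 22.5 (n_2 = 3)
R_3 = 39 (n_3 = 4)
R_4 = 16 (n_4 = 3)
Step 3: H = 12/(N(N+1)) * sum(R_i^2/n_i) - 3(N+1)
     = 12/(13*14) * (13.5^2/3 + 22.5^2/3 + 39^2/4 + 16^2/3) - 3*14
     = 0.065934 * 695.083 - 42
     = 3.829670.
Step 4: Ties present; correction factor C = 1 - 6/(13^3 - 13) = 0.997253. Corrected H = 3.829670 / 0.997253 = 3.840220.
Step 5: Under H0, H ~ chi^2(3); p-value = 0.279242.
Step 6: alpha = 0.05. fail to reject H0.

H = 3.8402, df = 3, p = 0.279242, fail to reject H0.


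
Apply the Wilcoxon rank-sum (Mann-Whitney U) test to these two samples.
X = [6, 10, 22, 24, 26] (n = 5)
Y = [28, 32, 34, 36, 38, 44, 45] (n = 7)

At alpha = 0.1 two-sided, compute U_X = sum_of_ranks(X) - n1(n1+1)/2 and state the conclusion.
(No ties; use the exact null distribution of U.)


Step 1: Combine and sort all 12 observations; assign midranks.
sorted (value, group): (6,X), (10,X), (22,X), (24,X), (26,X), (28,Y), (32,Y), (34,Y), (36,Y), (38,Y), (44,Y), (45,Y)
ranks: 6->1, 10->2, 22->3, 24->4, 26->5, 28->6, 32->7, 34->8, 36->9, 38->10, 44->11, 45->12
Step 2: Rank sum for X: R1 = 1 + 2 + 3 + 4 + 5 = 15.
Step 3: U_X = R1 - n1(n1+1)/2 = 15 - 5*6/2 = 15 - 15 = 0.
       U_Y = n1*n2 - U_X = 35 - 0 = 35.
Step 4: No ties, so the exact null distribution of U (based on enumerating the C(12,5) = 792 equally likely rank assignments) gives the two-sided p-value.
Step 5: p-value = 0.002525; compare to alpha = 0.1. reject H0.

U_X = 0, p = 0.002525, reject H0 at alpha = 0.1.


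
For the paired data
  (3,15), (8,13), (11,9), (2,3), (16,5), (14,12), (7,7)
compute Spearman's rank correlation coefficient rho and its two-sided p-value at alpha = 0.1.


Step 1: Rank x and y separately (midranks; no ties here).
rank(x): 3->2, 8->4, 11->5, 2->1, 16->7, 14->6, 7->3
rank(y): 15->7, 13->6, 9->4, 3->1, 5->2, 12->5, 7->3
Step 2: d_i = R_x(i) - R_y(i); compute d_i^2.
  (2-7)^2=25, (4-6)^2=4, (5-4)^2=1, (1-1)^2=0, (7-2)^2=25, (6-5)^2=1, (3-3)^2=0
sum(d^2) = 56.
Step 3: rho = 1 - 6*56 / (7*(7^2 - 1)) = 1 - 336/336 = 0.000000.
Step 4: Under H0, t = rho * sqrt((n-2)/(1-rho^2)) = 0.0000 ~ t(5).
Step 5: Two-sided p-value from the t-distribution with 5 df = 1.000000.
Step 6: alpha = 0.1. fail to reject H0.

rho = 0.0000, p = 1.000000, fail to reject H0 at alpha = 0.1.


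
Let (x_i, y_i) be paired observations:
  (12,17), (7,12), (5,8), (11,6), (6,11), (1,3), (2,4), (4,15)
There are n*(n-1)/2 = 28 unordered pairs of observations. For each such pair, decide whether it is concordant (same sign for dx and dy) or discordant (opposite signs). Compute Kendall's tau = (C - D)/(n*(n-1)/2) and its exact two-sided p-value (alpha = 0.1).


Step 1: Enumerate the 28 unordered pairs (i,j) with i<j and classify each by sign(x_j-x_i) * sign(y_j-y_i).
  (1,2):dx=-5,dy=-5->C; (1,3):dx=-7,dy=-9->C; (1,4):dx=-1,dy=-11->C; (1,5):dx=-6,dy=-6->C
  (1,6):dx=-11,dy=-14->C; (1,7):dx=-10,dy=-13->C; (1,8):dx=-8,dy=-2->C; (2,3):dx=-2,dy=-4->C
  (2,4):dx=+4,dy=-6->D; (2,5):dx=-1,dy=-1->C; (2,6):dx=-6,dy=-9->C; (2,7):dx=-5,dy=-8->C
  (2,8):dx=-3,dy=+3->D; (3,4):dx=+6,dy=-2->D; (3,5):dx=+1,dy=+3->C; (3,6):dx=-4,dy=-5->C
  (3,7):dx=-3,dy=-4->C; (3,8):dx=-1,dy=+7->D; (4,5):dx=-5,dy=+5->D; (4,6):dx=-10,dy=-3->C
  (4,7):dx=-9,dy=-2->C; (4,8):dx=-7,dy=+9->D; (5,6):dx=-5,dy=-8->C; (5,7):dx=-4,dy=-7->C
  (5,8):dx=-2,dy=+4->D; (6,7):dx=+1,dy=+1->C; (6,8):dx=+3,dy=+12->C; (7,8):dx=+2,dy=+11->C
Step 2: C = 21, D = 7, total pairs = 28.
Step 3: tau = (C - D)/(n(n-1)/2) = (21 - 7)/28 = 0.500000.
Step 4: Exact two-sided p-value (enumerate n! = 40320 permutations of y under H0): p = 0.108681.
Step 5: alpha = 0.1. fail to reject H0.

tau_b = 0.5000 (C=21, D=7), p = 0.108681, fail to reject H0.


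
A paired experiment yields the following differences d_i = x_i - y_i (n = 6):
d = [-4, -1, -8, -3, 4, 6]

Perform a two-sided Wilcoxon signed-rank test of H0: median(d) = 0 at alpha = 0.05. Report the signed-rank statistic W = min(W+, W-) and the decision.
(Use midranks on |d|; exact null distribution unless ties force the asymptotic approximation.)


Step 1: Drop any zero differences (none here) and take |d_i|.
|d| = [4, 1, 8, 3, 4, 6]
Step 2: Midrank |d_i| (ties get averaged ranks).
ranks: |4|->3.5, |1|->1, |8|->6, |3|->2, |4|->3.5, |6|->5
Step 3: Attach original signs; sum ranks with positive sign and with negative sign.
W+ = 3.5 + 5 = 8.5
W- = 3.5 + 1 + 6 + 2 = 12.5
(Check: W+ + W- = 21 should equal n(n+1)/2 = 21.)
Step 4: Test statistic W = min(W+, W-) = 8.5.
Step 5: Ties in |d|, so use the tie-corrected normal approximation.
        E[W] = n(n+1)/4 = 6*7/4 = 10.5.
        Tie groups: |d|=4 (t=2); sum(t^3 - t) = 6.
        Var[W] = n(n+1)(2n+1)/24 - sum(t^3-t)/48 = 546/24 - 6/48 = 22.625.
        z = (W - E[W]) / sqrt(Var[W]) = (8.5 - 10.5) / 4.7566 = -0.4205.
        Two-sided p = 2*Phi(z) = 0.674142.
Step 6: alpha = 0.05. fail to reject H0.

W+ = 8.5, W- = 12.5, W = min = 8.5, p = 0.674142, fail to reject H0.


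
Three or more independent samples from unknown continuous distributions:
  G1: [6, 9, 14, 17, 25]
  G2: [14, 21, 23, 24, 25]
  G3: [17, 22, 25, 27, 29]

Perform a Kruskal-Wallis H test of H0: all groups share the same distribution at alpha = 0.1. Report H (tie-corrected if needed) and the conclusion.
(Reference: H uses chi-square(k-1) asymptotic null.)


Step 1: Combine all N = 15 observations and assign midranks.
sorted (value, group, rank): (6,G1,1), (9,G1,2), (14,G1,3.5), (14,G2,3.5), (17,G1,5.5), (17,G3,5.5), (21,G2,7), (22,G3,8), (23,G2,9), (24,G2,10), (25,G1,12), (25,G2,12), (25,G3,12), (27,G3,14), (29,G3,15)
Step 2: Sum ranks within each group.
R_1 = 24 (n_1 = 5)
R_2 = 41.5 (n_2 = 5)
R_3 = 54.5 (n_3 = 5)
Step 3: H = 12/(N(N+1)) * sum(R_i^2/n_i) - 3(N+1)
     = 12/(15*16) * (24^2/5 + 41.5^2/5 + 54.5^2/5) - 3*16
     = 0.050000 * 1053.7 - 48
     = 4.685000.
Step 4: Ties present; correction factor C = 1 - 36/(15^3 - 15) = 0.989286. Corrected H = 4.685000 / 0.989286 = 4.735740.
Step 5: Under H0, H ~ chi^2(2); p-value = 0.093680.
Step 6: alpha = 0.1. reject H0.

H = 4.7357, df = 2, p = 0.093680, reject H0.


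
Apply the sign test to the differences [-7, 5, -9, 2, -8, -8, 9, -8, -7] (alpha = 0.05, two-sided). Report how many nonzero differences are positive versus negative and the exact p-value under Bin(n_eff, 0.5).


Step 1: Discard zero differences. Original n = 9; n_eff = number of nonzero differences = 9.
Nonzero differences (with sign): -7, +5, -9, +2, -8, -8, +9, -8, -7
Step 2: Count signs: positive = 3, negative = 6.
Step 3: Under H0: P(positive) = 0.5, so the number of positives S ~ Bin(9, 0.5).
Step 4: Two-sided exact p-value = sum of Bin(9,0.5) probabilities at or below the observed probability = 0.507812.
Step 5: alpha = 0.05. fail to reject H0.

n_eff = 9, pos = 3, neg = 6, p = 0.507812, fail to reject H0.


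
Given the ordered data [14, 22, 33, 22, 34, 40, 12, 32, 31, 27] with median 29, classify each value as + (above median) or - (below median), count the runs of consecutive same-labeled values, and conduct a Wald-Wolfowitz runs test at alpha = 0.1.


Step 1: Compute median = 29; label A = above, B = below.
Labels in order: BBABAABAAB  (n_A = 5, n_B = 5)
Step 2: Count runs R = 7.
Step 3: Under H0 (random ordering), E[R] = 2*n_A*n_B/(n_A+n_B) + 1 = 2*5*5/10 + 1 = 6.0000.
        Var[R] = 2*n_A*n_B*(2*n_A*n_B - n_A - n_B) / ((n_A+n_B)^2 * (n_A+n_B-1)) = 2000/900 = 2.2222.
        SD[R] = 1.4907.
Step 4: Continuity-corrected z = (R - 0.5 - E[R]) / SD[R] = (7 - 0.5 - 6.0000) / 1.4907 = 0.3354.
Step 5: Two-sided p-value via normal approximation = 2*(1 - Phi(|z|)) = 0.737316.
Step 6: alpha = 0.1. fail to reject H0.

R = 7, z = 0.3354, p = 0.737316, fail to reject H0.


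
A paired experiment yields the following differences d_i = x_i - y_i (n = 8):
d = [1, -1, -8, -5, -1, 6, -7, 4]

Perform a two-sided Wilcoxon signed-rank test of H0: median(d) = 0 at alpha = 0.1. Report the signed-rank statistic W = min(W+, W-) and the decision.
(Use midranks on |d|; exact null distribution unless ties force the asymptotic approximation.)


Step 1: Drop any zero differences (none here) and take |d_i|.
|d| = [1, 1, 8, 5, 1, 6, 7, 4]
Step 2: Midrank |d_i| (ties get averaged ranks).
ranks: |1|->2, |1|->2, |8|->8, |5|->5, |1|->2, |6|->6, |7|->7, |4|->4
Step 3: Attach original signs; sum ranks with positive sign and with negative sign.
W+ = 2 + 6 + 4 = 12
W- = 2 + 8 + 5 + 2 + 7 = 24
(Check: W+ + W- = 36 should equal n(n+1)/2 = 36.)
Step 4: Test statistic W = min(W+, W-) = 12.
Step 5: Ties in |d|, so use the tie-corrected normal approximation.
        E[W] = n(n+1)/4 = 8*9/4 = 18.
        Tie groups: |d|=1 (t=3); sum(t^3 - t) = 24.
        Var[W] = n(n+1)(2n+1)/24 - sum(t^3-t)/48 = 1224/24 - 24/48 = 50.5.
        z = (W - E[W]) / sqrt(Var[W]) = (12 - 18) / 7.1063 = -0.8443.
        Two-sided p = 2*Phi(z) = 0.398492.
Step 6: alpha = 0.1. fail to reject H0.

W+ = 12, W- = 24, W = min = 12, p = 0.398492, fail to reject H0.


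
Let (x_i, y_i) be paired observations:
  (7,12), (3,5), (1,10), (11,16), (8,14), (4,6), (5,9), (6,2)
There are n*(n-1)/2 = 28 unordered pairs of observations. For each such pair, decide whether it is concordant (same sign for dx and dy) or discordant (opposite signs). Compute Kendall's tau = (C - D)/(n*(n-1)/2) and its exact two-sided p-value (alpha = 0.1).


Step 1: Enumerate the 28 unordered pairs (i,j) with i<j and classify each by sign(x_j-x_i) * sign(y_j-y_i).
  (1,2):dx=-4,dy=-7->C; (1,3):dx=-6,dy=-2->C; (1,4):dx=+4,dy=+4->C; (1,5):dx=+1,dy=+2->C
  (1,6):dx=-3,dy=-6->C; (1,7):dx=-2,dy=-3->C; (1,8):dx=-1,dy=-10->C; (2,3):dx=-2,dy=+5->D
  (2,4):dx=+8,dy=+11->C; (2,5):dx=+5,dy=+9->C; (2,6):dx=+1,dy=+1->C; (2,7):dx=+2,dy=+4->C
  (2,8):dx=+3,dy=-3->D; (3,4):dx=+10,dy=+6->C; (3,5):dx=+7,dy=+4->C; (3,6):dx=+3,dy=-4->D
  (3,7):dx=+4,dy=-1->D; (3,8):dx=+5,dy=-8->D; (4,5):dx=-3,dy=-2->C; (4,6):dx=-7,dy=-10->C
  (4,7):dx=-6,dy=-7->C; (4,8):dx=-5,dy=-14->C; (5,6):dx=-4,dy=-8->C; (5,7):dx=-3,dy=-5->C
  (5,8):dx=-2,dy=-12->C; (6,7):dx=+1,dy=+3->C; (6,8):dx=+2,dy=-4->D; (7,8):dx=+1,dy=-7->D
Step 2: C = 21, D = 7, total pairs = 28.
Step 3: tau = (C - D)/(n(n-1)/2) = (21 - 7)/28 = 0.500000.
Step 4: Exact two-sided p-value (enumerate n! = 40320 permutations of y under H0): p = 0.108681.
Step 5: alpha = 0.1. fail to reject H0.

tau_b = 0.5000 (C=21, D=7), p = 0.108681, fail to reject H0.


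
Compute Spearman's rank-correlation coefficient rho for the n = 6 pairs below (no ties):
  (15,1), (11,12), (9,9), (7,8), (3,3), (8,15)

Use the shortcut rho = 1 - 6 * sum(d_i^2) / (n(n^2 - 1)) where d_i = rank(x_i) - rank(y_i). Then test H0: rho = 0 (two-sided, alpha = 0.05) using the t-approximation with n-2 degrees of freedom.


Step 1: Rank x and y separately (midranks; no ties here).
rank(x): 15->6, 11->5, 9->4, 7->2, 3->1, 8->3
rank(y): 1->1, 12->5, 9->4, 8->3, 3->2, 15->6
Step 2: d_i = R_x(i) - R_y(i); compute d_i^2.
  (6-1)^2=25, (5-5)^2=0, (4-4)^2=0, (2-3)^2=1, (1-2)^2=1, (3-6)^2=9
sum(d^2) = 36.
Step 3: rho = 1 - 6*36 / (6*(6^2 - 1)) = 1 - 216/210 = -0.028571.
Step 4: Under H0, t = rho * sqrt((n-2)/(1-rho^2)) = -0.0572 ~ t(4).
Step 5: Two-sided p-value from the t-distribution with 4 df = 0.957155.
Step 6: alpha = 0.05. fail to reject H0.

rho = -0.0286, p = 0.957155, fail to reject H0 at alpha = 0.05.
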